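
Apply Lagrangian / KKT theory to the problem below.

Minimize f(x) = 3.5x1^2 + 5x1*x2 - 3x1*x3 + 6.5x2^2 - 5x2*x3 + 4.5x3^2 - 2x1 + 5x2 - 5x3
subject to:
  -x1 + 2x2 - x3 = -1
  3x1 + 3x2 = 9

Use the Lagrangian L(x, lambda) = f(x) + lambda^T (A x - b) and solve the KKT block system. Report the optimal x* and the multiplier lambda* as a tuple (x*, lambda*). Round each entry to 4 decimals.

Form the Lagrangian:
  L(x, lambda) = (1/2) x^T Q x + c^T x + lambda^T (A x - b)
Stationarity (grad_x L = 0): Q x + c + A^T lambda = 0.
Primal feasibility: A x = b.

This gives the KKT block system:
  [ Q   A^T ] [ x     ]   [-c ]
  [ A    0  ] [ lambda ] = [ b ]

Solving the linear system:
  x*      = (1.8481, 1.1519, 1.4557)
  lambda* = (-3.2025, -5.1772)
  f(x*)   = 19.0886

x* = (1.8481, 1.1519, 1.4557), lambda* = (-3.2025, -5.1772)


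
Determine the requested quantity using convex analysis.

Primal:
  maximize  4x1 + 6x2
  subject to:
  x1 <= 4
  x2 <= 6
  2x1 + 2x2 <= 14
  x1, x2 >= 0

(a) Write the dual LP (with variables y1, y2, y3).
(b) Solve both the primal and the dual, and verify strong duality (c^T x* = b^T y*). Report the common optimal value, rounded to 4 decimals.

The standard primal-dual pair for 'max c^T x s.t. A x <= b, x >= 0' is:
  Dual:  min b^T y  s.t.  A^T y >= c,  y >= 0.

So the dual LP is:
  minimize  4y1 + 6y2 + 14y3
  subject to:
    y1 + 2y3 >= 4
    y2 + 2y3 >= 6
    y1, y2, y3 >= 0

Solving the primal: x* = (1, 6).
  primal value c^T x* = 40.
Solving the dual: y* = (0, 2, 2).
  dual value b^T y* = 40.
Strong duality: c^T x* = b^T y*. Confirmed.

40


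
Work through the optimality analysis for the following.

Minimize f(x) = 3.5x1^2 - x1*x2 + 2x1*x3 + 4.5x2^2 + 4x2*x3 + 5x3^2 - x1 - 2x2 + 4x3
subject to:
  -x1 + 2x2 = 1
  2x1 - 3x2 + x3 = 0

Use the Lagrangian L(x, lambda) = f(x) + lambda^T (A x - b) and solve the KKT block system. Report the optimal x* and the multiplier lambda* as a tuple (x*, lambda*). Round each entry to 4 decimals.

Form the Lagrangian:
  L(x, lambda) = (1/2) x^T Q x + c^T x + lambda^T (A x - b)
Stationarity (grad_x L = 0): Q x + c + A^T lambda = 0.
Primal feasibility: A x = b.

This gives the KKT block system:
  [ Q   A^T ] [ x     ]   [-c ]
  [ A    0  ] [ lambda ] = [ b ]

Solving the linear system:
  x*      = (0.7037, 0.8519, 1.1481)
  lambda* = (-35.2222, -20.2963)
  f(x*)   = 18.7037

x* = (0.7037, 0.8519, 1.1481), lambda* = (-35.2222, -20.2963)


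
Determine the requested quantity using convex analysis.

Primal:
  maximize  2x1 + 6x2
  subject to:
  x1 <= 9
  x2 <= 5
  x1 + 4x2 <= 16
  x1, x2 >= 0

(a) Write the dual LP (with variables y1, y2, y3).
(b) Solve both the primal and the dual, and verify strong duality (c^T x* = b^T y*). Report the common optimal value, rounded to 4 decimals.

The standard primal-dual pair for 'max c^T x s.t. A x <= b, x >= 0' is:
  Dual:  min b^T y  s.t.  A^T y >= c,  y >= 0.

So the dual LP is:
  minimize  9y1 + 5y2 + 16y3
  subject to:
    y1 + y3 >= 2
    y2 + 4y3 >= 6
    y1, y2, y3 >= 0

Solving the primal: x* = (9, 1.75).
  primal value c^T x* = 28.5.
Solving the dual: y* = (0.5, 0, 1.5).
  dual value b^T y* = 28.5.
Strong duality: c^T x* = b^T y*. Confirmed.

28.5


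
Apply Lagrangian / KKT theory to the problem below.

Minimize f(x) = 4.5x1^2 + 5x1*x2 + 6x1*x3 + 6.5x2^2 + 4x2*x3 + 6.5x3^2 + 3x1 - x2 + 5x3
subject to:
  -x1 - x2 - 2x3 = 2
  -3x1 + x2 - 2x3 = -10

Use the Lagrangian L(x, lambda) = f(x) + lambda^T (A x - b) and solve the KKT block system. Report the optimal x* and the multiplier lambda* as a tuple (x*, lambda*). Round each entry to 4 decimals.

Form the Lagrangian:
  L(x, lambda) = (1/2) x^T Q x + c^T x + lambda^T (A x - b)
Stationarity (grad_x L = 0): Q x + c + A^T lambda = 0.
Primal feasibility: A x = b.

This gives the KKT block system:
  [ Q   A^T ] [ x     ]   [-c ]
  [ A    0  ] [ lambda ] = [ b ]

Solving the linear system:
  x*      = (3.72, -2.28, -1.72)
  lambda* = (-10.5, 8.42)
  f(x*)   = 55.02

x* = (3.72, -2.28, -1.72), lambda* = (-10.5, 8.42)


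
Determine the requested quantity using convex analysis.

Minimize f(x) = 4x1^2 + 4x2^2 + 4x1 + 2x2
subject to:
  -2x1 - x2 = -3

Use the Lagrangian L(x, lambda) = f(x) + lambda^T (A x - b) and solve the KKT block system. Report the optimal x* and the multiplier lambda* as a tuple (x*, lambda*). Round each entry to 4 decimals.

Form the Lagrangian:
  L(x, lambda) = (1/2) x^T Q x + c^T x + lambda^T (A x - b)
Stationarity (grad_x L = 0): Q x + c + A^T lambda = 0.
Primal feasibility: A x = b.

This gives the KKT block system:
  [ Q   A^T ] [ x     ]   [-c ]
  [ A    0  ] [ lambda ] = [ b ]

Solving the linear system:
  x*      = (1.2, 0.6)
  lambda* = (6.8)
  f(x*)   = 13.2

x* = (1.2, 0.6), lambda* = (6.8)


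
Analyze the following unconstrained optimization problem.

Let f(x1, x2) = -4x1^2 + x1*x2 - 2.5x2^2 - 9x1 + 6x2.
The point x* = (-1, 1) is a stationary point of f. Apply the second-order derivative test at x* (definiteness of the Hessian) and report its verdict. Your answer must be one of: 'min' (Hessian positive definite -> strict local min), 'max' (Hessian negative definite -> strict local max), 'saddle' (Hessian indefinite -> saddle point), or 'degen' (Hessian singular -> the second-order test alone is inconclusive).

Compute the Hessian H = grad^2 f:
  H = [[-8, 1], [1, -5]]
Verify stationarity: grad f(x*) = H x* + g = (0, 0).
Eigenvalues of H: -8.3028, -4.6972.
Both eigenvalues < 0, so H is negative definite -> x* is a strict local max.

max


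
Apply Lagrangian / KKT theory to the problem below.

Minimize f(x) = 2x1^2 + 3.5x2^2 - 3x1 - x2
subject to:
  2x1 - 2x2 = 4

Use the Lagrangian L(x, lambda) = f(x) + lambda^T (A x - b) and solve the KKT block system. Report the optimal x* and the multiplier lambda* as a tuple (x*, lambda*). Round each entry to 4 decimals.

Form the Lagrangian:
  L(x, lambda) = (1/2) x^T Q x + c^T x + lambda^T (A x - b)
Stationarity (grad_x L = 0): Q x + c + A^T lambda = 0.
Primal feasibility: A x = b.

This gives the KKT block system:
  [ Q   A^T ] [ x     ]   [-c ]
  [ A    0  ] [ lambda ] = [ b ]

Solving the linear system:
  x*      = (1.6364, -0.3636)
  lambda* = (-1.7727)
  f(x*)   = 1.2727

x* = (1.6364, -0.3636), lambda* = (-1.7727)


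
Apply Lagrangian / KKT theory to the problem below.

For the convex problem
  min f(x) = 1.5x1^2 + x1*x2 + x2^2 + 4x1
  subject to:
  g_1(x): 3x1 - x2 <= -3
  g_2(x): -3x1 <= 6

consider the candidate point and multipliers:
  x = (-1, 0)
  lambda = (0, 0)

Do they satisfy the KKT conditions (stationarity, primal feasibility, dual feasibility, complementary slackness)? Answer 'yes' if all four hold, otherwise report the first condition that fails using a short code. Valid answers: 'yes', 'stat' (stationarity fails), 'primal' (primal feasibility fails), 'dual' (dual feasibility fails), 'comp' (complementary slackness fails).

Gradient of f: grad f(x) = Q x + c = (1, -1)
Constraint values g_i(x) = a_i^T x - b_i:
  g_1((-1, 0)) = 0
  g_2((-1, 0)) = -3
Stationarity residual: grad f(x) + sum_i lambda_i a_i = (1, -1)
  -> stationarity FAILS
Primal feasibility (all g_i <= 0): OK
Dual feasibility (all lambda_i >= 0): OK
Complementary slackness (lambda_i * g_i(x) = 0 for all i): OK

Verdict: the first failing condition is stationarity -> stat.

stat


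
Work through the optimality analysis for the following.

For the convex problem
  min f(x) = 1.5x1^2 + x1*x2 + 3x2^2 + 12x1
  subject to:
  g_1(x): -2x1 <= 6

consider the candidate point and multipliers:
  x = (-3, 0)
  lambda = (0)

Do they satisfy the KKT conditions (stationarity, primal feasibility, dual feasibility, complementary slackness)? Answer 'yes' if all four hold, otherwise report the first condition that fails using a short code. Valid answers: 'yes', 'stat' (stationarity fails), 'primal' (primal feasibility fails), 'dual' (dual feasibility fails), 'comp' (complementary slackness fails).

Gradient of f: grad f(x) = Q x + c = (3, -3)
Constraint values g_i(x) = a_i^T x - b_i:
  g_1((-3, 0)) = 0
Stationarity residual: grad f(x) + sum_i lambda_i a_i = (3, -3)
  -> stationarity FAILS
Primal feasibility (all g_i <= 0): OK
Dual feasibility (all lambda_i >= 0): OK
Complementary slackness (lambda_i * g_i(x) = 0 for all i): OK

Verdict: the first failing condition is stationarity -> stat.

stat


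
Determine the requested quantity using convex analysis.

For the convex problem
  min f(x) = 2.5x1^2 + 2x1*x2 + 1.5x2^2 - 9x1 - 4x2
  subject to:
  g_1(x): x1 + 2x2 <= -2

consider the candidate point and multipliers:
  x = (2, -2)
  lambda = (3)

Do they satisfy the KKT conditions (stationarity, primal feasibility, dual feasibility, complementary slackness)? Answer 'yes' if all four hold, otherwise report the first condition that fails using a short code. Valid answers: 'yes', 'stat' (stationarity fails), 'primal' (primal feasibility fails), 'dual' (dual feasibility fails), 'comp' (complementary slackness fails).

Gradient of f: grad f(x) = Q x + c = (-3, -6)
Constraint values g_i(x) = a_i^T x - b_i:
  g_1((2, -2)) = 0
Stationarity residual: grad f(x) + sum_i lambda_i a_i = (0, 0)
  -> stationarity OK
Primal feasibility (all g_i <= 0): OK
Dual feasibility (all lambda_i >= 0): OK
Complementary slackness (lambda_i * g_i(x) = 0 for all i): OK

Verdict: yes, KKT holds.

yes


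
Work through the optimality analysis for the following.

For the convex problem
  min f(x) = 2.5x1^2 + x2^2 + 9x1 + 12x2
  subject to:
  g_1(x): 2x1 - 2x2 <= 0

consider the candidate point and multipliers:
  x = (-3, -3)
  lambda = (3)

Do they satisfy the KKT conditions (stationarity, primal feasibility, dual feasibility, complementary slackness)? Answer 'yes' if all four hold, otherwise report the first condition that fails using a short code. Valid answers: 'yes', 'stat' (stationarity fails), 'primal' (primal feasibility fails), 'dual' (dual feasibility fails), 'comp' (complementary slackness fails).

Gradient of f: grad f(x) = Q x + c = (-6, 6)
Constraint values g_i(x) = a_i^T x - b_i:
  g_1((-3, -3)) = 0
Stationarity residual: grad f(x) + sum_i lambda_i a_i = (0, 0)
  -> stationarity OK
Primal feasibility (all g_i <= 0): OK
Dual feasibility (all lambda_i >= 0): OK
Complementary slackness (lambda_i * g_i(x) = 0 for all i): OK

Verdict: yes, KKT holds.

yes


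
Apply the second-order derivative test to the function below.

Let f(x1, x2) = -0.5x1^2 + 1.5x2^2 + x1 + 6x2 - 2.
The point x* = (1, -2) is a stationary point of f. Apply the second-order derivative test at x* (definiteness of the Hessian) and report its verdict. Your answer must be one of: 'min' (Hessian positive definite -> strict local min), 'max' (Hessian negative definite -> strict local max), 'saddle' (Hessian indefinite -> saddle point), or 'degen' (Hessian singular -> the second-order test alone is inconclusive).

Compute the Hessian H = grad^2 f:
  H = [[-1, 0], [0, 3]]
Verify stationarity: grad f(x*) = H x* + g = (0, 0).
Eigenvalues of H: -1, 3.
Eigenvalues have mixed signs, so H is indefinite -> x* is a saddle point.

saddle


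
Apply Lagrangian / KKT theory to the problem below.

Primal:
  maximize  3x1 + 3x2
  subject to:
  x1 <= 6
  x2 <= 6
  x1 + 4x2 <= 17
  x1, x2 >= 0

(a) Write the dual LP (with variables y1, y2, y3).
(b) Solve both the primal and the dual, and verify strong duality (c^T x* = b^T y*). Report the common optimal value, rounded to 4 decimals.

The standard primal-dual pair for 'max c^T x s.t. A x <= b, x >= 0' is:
  Dual:  min b^T y  s.t.  A^T y >= c,  y >= 0.

So the dual LP is:
  minimize  6y1 + 6y2 + 17y3
  subject to:
    y1 + y3 >= 3
    y2 + 4y3 >= 3
    y1, y2, y3 >= 0

Solving the primal: x* = (6, 2.75).
  primal value c^T x* = 26.25.
Solving the dual: y* = (2.25, 0, 0.75).
  dual value b^T y* = 26.25.
Strong duality: c^T x* = b^T y*. Confirmed.

26.25


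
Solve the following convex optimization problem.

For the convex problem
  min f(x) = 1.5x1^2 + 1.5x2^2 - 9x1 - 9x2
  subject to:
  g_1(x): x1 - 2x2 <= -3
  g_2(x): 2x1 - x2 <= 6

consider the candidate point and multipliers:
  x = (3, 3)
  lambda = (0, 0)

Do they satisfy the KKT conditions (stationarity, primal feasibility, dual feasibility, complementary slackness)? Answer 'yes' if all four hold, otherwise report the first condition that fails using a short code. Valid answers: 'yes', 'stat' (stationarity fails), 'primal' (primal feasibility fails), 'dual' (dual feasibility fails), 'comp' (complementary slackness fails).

Gradient of f: grad f(x) = Q x + c = (0, 0)
Constraint values g_i(x) = a_i^T x - b_i:
  g_1((3, 3)) = 0
  g_2((3, 3)) = -3
Stationarity residual: grad f(x) + sum_i lambda_i a_i = (0, 0)
  -> stationarity OK
Primal feasibility (all g_i <= 0): OK
Dual feasibility (all lambda_i >= 0): OK
Complementary slackness (lambda_i * g_i(x) = 0 for all i): OK

Verdict: yes, KKT holds.

yes


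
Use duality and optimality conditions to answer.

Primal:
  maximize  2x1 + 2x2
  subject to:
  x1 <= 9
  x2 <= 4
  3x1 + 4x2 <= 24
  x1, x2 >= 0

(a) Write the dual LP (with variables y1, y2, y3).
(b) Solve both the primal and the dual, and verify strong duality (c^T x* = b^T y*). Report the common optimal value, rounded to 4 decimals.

The standard primal-dual pair for 'max c^T x s.t. A x <= b, x >= 0' is:
  Dual:  min b^T y  s.t.  A^T y >= c,  y >= 0.

So the dual LP is:
  minimize  9y1 + 4y2 + 24y3
  subject to:
    y1 + 3y3 >= 2
    y2 + 4y3 >= 2
    y1, y2, y3 >= 0

Solving the primal: x* = (8, 0).
  primal value c^T x* = 16.
Solving the dual: y* = (0, 0, 0.6667).
  dual value b^T y* = 16.
Strong duality: c^T x* = b^T y*. Confirmed.

16


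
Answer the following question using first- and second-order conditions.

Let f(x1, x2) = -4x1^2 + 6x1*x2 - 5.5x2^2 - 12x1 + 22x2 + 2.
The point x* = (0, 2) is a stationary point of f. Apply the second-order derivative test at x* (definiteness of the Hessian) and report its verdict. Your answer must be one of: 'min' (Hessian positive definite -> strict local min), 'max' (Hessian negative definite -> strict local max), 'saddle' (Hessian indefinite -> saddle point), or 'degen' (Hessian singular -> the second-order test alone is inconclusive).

Compute the Hessian H = grad^2 f:
  H = [[-8, 6], [6, -11]]
Verify stationarity: grad f(x*) = H x* + g = (0, 0).
Eigenvalues of H: -15.6847, -3.3153.
Both eigenvalues < 0, so H is negative definite -> x* is a strict local max.

max


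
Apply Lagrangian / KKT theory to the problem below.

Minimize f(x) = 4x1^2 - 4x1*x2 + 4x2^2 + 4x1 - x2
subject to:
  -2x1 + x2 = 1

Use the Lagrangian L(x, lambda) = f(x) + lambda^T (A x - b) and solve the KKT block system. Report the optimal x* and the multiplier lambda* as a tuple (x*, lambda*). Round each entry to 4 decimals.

Form the Lagrangian:
  L(x, lambda) = (1/2) x^T Q x + c^T x + lambda^T (A x - b)
Stationarity (grad_x L = 0): Q x + c + A^T lambda = 0.
Primal feasibility: A x = b.

This gives the KKT block system:
  [ Q   A^T ] [ x     ]   [-c ]
  [ A    0  ] [ lambda ] = [ b ]

Solving the linear system:
  x*      = (-0.5833, -0.1667)
  lambda* = (0)
  f(x*)   = -1.0833

x* = (-0.5833, -0.1667), lambda* = (0)


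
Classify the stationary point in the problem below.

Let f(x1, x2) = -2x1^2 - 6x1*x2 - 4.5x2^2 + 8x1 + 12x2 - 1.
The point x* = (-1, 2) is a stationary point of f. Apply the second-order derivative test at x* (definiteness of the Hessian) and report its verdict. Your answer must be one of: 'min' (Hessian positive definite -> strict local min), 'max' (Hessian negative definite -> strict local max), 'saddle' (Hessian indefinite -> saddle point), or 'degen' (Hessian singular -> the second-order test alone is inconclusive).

Compute the Hessian H = grad^2 f:
  H = [[-4, -6], [-6, -9]]
Verify stationarity: grad f(x*) = H x* + g = (0, 0).
Eigenvalues of H: -13, 0.
H has a zero eigenvalue (singular; negative semidefinite but not definite), so H is neither positive definite, negative definite, nor indefinite. The second-order test alone is inconclusive -> degen.
(Indeed, f is constant along the null direction of H through x*, so x* is not a strict local extremum.)

degen


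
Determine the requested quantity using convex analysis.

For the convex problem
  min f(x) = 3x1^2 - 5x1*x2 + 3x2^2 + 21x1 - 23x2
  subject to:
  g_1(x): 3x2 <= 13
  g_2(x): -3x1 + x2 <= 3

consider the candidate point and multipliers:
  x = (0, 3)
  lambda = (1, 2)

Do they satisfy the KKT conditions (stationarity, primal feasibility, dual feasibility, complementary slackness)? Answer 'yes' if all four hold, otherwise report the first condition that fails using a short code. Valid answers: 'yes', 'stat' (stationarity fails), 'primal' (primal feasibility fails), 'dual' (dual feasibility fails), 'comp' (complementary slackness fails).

Gradient of f: grad f(x) = Q x + c = (6, -5)
Constraint values g_i(x) = a_i^T x - b_i:
  g_1((0, 3)) = -4
  g_2((0, 3)) = 0
Stationarity residual: grad f(x) + sum_i lambda_i a_i = (0, 0)
  -> stationarity OK
Primal feasibility (all g_i <= 0): OK
Dual feasibility (all lambda_i >= 0): OK
Complementary slackness (lambda_i * g_i(x) = 0 for all i): FAILS

Verdict: the first failing condition is complementary_slackness -> comp.

comp


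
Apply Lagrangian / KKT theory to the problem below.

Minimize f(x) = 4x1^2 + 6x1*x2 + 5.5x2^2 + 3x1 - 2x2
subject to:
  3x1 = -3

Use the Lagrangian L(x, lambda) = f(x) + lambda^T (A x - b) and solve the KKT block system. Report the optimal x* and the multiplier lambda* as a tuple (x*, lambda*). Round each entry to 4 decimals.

Form the Lagrangian:
  L(x, lambda) = (1/2) x^T Q x + c^T x + lambda^T (A x - b)
Stationarity (grad_x L = 0): Q x + c + A^T lambda = 0.
Primal feasibility: A x = b.

This gives the KKT block system:
  [ Q   A^T ] [ x     ]   [-c ]
  [ A    0  ] [ lambda ] = [ b ]

Solving the linear system:
  x*      = (-1, 0.7273)
  lambda* = (0.2121)
  f(x*)   = -1.9091

x* = (-1, 0.7273), lambda* = (0.2121)


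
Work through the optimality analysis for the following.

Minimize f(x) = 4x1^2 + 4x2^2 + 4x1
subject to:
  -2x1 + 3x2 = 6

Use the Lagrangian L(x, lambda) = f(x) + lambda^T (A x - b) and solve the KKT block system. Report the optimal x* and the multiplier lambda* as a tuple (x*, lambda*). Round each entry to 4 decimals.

Form the Lagrangian:
  L(x, lambda) = (1/2) x^T Q x + c^T x + lambda^T (A x - b)
Stationarity (grad_x L = 0): Q x + c + A^T lambda = 0.
Primal feasibility: A x = b.

This gives the KKT block system:
  [ Q   A^T ] [ x     ]   [-c ]
  [ A    0  ] [ lambda ] = [ b ]

Solving the linear system:
  x*      = (-1.2692, 1.1538)
  lambda* = (-3.0769)
  f(x*)   = 6.6923

x* = (-1.2692, 1.1538), lambda* = (-3.0769)


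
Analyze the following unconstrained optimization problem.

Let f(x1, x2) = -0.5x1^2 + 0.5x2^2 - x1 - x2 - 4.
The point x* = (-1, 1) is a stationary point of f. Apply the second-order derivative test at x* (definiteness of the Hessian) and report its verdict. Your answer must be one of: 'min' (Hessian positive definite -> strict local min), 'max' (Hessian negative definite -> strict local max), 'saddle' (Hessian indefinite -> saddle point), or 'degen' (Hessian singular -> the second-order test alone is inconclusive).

Compute the Hessian H = grad^2 f:
  H = [[-1, 0], [0, 1]]
Verify stationarity: grad f(x*) = H x* + g = (0, 0).
Eigenvalues of H: -1, 1.
Eigenvalues have mixed signs, so H is indefinite -> x* is a saddle point.

saddle


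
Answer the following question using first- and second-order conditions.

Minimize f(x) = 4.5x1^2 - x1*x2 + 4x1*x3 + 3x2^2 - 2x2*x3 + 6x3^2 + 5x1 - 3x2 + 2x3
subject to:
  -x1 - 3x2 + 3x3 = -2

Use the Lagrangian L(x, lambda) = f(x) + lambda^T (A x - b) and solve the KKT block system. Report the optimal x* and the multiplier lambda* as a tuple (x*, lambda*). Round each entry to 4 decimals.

Form the Lagrangian:
  L(x, lambda) = (1/2) x^T Q x + c^T x + lambda^T (A x - b)
Stationarity (grad_x L = 0): Q x + c + A^T lambda = 0.
Primal feasibility: A x = b.

This gives the KKT block system:
  [ Q   A^T ] [ x     ]   [-c ]
  [ A    0  ] [ lambda ] = [ b ]

Solving the linear system:
  x*      = (-0.3751, 0.7173, -0.0744)
  lambda* = (0.6092)
  f(x*)   = -1.4789

x* = (-0.3751, 0.7173, -0.0744), lambda* = (0.6092)


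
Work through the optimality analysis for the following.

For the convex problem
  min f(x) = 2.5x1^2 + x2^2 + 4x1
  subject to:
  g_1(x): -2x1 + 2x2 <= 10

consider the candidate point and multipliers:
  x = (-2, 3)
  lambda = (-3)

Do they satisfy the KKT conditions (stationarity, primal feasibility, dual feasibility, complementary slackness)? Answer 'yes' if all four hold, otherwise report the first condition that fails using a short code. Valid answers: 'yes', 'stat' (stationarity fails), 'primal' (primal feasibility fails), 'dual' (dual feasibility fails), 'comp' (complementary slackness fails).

Gradient of f: grad f(x) = Q x + c = (-6, 6)
Constraint values g_i(x) = a_i^T x - b_i:
  g_1((-2, 3)) = 0
Stationarity residual: grad f(x) + sum_i lambda_i a_i = (0, 0)
  -> stationarity OK
Primal feasibility (all g_i <= 0): OK
Dual feasibility (all lambda_i >= 0): FAILS
Complementary slackness (lambda_i * g_i(x) = 0 for all i): OK

Verdict: the first failing condition is dual_feasibility -> dual.

dual


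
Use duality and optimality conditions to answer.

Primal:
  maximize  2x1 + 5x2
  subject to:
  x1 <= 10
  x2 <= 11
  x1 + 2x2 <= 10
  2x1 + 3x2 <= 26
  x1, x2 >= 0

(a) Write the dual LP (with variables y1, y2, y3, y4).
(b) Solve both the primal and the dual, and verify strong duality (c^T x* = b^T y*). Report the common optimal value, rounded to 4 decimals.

The standard primal-dual pair for 'max c^T x s.t. A x <= b, x >= 0' is:
  Dual:  min b^T y  s.t.  A^T y >= c,  y >= 0.

So the dual LP is:
  minimize  10y1 + 11y2 + 10y3 + 26y4
  subject to:
    y1 + y3 + 2y4 >= 2
    y2 + 2y3 + 3y4 >= 5
    y1, y2, y3, y4 >= 0

Solving the primal: x* = (0, 5).
  primal value c^T x* = 25.
Solving the dual: y* = (0, 0, 2.5, 0).
  dual value b^T y* = 25.
Strong duality: c^T x* = b^T y*. Confirmed.

25


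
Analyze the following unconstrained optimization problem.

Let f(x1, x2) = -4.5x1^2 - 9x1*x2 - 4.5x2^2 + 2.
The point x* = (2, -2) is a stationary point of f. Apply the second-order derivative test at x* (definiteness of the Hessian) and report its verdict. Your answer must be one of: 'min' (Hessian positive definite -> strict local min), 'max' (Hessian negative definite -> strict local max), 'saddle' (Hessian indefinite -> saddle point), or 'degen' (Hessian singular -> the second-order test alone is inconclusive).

Compute the Hessian H = grad^2 f:
  H = [[-9, -9], [-9, -9]]
Verify stationarity: grad f(x*) = H x* + g = (0, 0).
Eigenvalues of H: -18, 0.
H has a zero eigenvalue (singular; negative semidefinite but not definite), so H is neither positive definite, negative definite, nor indefinite. The second-order test alone is inconclusive -> degen.
(Indeed, f is constant along the null direction of H through x*, so x* is not a strict local extremum.)

degen


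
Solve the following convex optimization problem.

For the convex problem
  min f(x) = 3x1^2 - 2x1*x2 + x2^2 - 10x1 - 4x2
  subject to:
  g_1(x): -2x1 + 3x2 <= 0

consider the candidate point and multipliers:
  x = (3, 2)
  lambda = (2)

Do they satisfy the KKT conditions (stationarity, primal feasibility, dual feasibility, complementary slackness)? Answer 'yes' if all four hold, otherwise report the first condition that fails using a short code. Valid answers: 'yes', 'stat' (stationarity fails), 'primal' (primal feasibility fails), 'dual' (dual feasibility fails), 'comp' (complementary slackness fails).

Gradient of f: grad f(x) = Q x + c = (4, -6)
Constraint values g_i(x) = a_i^T x - b_i:
  g_1((3, 2)) = 0
Stationarity residual: grad f(x) + sum_i lambda_i a_i = (0, 0)
  -> stationarity OK
Primal feasibility (all g_i <= 0): OK
Dual feasibility (all lambda_i >= 0): OK
Complementary slackness (lambda_i * g_i(x) = 0 for all i): OK

Verdict: yes, KKT holds.

yes


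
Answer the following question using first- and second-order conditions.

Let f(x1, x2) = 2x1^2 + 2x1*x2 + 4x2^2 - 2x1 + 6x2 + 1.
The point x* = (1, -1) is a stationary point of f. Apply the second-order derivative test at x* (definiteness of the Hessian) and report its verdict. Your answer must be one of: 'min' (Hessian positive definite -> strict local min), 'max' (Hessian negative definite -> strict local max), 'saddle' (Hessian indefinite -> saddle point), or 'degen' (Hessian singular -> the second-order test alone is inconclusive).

Compute the Hessian H = grad^2 f:
  H = [[4, 2], [2, 8]]
Verify stationarity: grad f(x*) = H x* + g = (0, 0).
Eigenvalues of H: 3.1716, 8.8284.
Both eigenvalues > 0, so H is positive definite -> x* is a strict local min.

min


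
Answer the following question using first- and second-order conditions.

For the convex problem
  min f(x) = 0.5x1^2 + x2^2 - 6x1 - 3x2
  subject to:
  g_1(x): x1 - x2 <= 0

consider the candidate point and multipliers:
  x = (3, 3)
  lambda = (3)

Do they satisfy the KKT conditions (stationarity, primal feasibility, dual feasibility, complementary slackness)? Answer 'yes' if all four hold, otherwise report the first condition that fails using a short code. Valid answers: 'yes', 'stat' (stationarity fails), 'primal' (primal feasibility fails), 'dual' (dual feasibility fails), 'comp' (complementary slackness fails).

Gradient of f: grad f(x) = Q x + c = (-3, 3)
Constraint values g_i(x) = a_i^T x - b_i:
  g_1((3, 3)) = 0
Stationarity residual: grad f(x) + sum_i lambda_i a_i = (0, 0)
  -> stationarity OK
Primal feasibility (all g_i <= 0): OK
Dual feasibility (all lambda_i >= 0): OK
Complementary slackness (lambda_i * g_i(x) = 0 for all i): OK

Verdict: yes, KKT holds.

yes


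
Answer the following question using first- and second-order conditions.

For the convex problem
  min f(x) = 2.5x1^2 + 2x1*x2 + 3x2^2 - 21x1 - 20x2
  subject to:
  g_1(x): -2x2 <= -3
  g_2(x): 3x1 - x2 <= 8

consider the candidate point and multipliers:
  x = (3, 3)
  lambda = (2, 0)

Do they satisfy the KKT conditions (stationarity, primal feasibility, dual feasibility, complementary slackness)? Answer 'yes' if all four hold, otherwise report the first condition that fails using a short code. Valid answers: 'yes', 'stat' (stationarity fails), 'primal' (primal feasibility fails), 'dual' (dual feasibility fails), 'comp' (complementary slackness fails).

Gradient of f: grad f(x) = Q x + c = (0, 4)
Constraint values g_i(x) = a_i^T x - b_i:
  g_1((3, 3)) = -3
  g_2((3, 3)) = -2
Stationarity residual: grad f(x) + sum_i lambda_i a_i = (0, 0)
  -> stationarity OK
Primal feasibility (all g_i <= 0): OK
Dual feasibility (all lambda_i >= 0): OK
Complementary slackness (lambda_i * g_i(x) = 0 for all i): FAILS

Verdict: the first failing condition is complementary_slackness -> comp.

comp


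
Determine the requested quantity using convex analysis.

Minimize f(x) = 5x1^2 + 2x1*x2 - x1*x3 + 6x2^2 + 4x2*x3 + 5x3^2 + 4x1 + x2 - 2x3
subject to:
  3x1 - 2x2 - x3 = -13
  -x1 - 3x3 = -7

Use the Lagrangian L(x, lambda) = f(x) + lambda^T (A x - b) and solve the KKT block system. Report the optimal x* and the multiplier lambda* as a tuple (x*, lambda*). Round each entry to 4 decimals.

Form the Lagrangian:
  L(x, lambda) = (1/2) x^T Q x + c^T x + lambda^T (A x - b)
Stationarity (grad_x L = 0): Q x + c + A^T lambda = 0.
Primal feasibility: A x = b.

This gives the KKT block system:
  [ Q   A^T ] [ x     ]   [-c ]
  [ A    0  ] [ lambda ] = [ b ]

Solving the linear system:
  x*      = (-2.5775, 1.0376, 3.1925)
  lambda* = (10.5329, 8.7066)
  f(x*)   = 91.108

x* = (-2.5775, 1.0376, 3.1925), lambda* = (10.5329, 8.7066)


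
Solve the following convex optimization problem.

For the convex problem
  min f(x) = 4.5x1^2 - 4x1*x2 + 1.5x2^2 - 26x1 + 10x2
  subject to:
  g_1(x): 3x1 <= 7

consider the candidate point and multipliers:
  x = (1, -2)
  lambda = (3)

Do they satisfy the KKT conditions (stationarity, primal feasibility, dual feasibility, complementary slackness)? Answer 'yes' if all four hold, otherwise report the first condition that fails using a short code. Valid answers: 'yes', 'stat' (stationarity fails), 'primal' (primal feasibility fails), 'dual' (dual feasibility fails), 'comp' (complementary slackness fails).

Gradient of f: grad f(x) = Q x + c = (-9, 0)
Constraint values g_i(x) = a_i^T x - b_i:
  g_1((1, -2)) = -4
Stationarity residual: grad f(x) + sum_i lambda_i a_i = (0, 0)
  -> stationarity OK
Primal feasibility (all g_i <= 0): OK
Dual feasibility (all lambda_i >= 0): OK
Complementary slackness (lambda_i * g_i(x) = 0 for all i): FAILS

Verdict: the first failing condition is complementary_slackness -> comp.

comp


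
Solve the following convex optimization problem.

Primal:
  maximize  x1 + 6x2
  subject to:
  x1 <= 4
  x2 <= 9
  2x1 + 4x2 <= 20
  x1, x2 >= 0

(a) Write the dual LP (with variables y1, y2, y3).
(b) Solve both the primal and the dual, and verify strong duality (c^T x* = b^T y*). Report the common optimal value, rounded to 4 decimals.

The standard primal-dual pair for 'max c^T x s.t. A x <= b, x >= 0' is:
  Dual:  min b^T y  s.t.  A^T y >= c,  y >= 0.

So the dual LP is:
  minimize  4y1 + 9y2 + 20y3
  subject to:
    y1 + 2y3 >= 1
    y2 + 4y3 >= 6
    y1, y2, y3 >= 0

Solving the primal: x* = (0, 5).
  primal value c^T x* = 30.
Solving the dual: y* = (0, 0, 1.5).
  dual value b^T y* = 30.
Strong duality: c^T x* = b^T y*. Confirmed.

30


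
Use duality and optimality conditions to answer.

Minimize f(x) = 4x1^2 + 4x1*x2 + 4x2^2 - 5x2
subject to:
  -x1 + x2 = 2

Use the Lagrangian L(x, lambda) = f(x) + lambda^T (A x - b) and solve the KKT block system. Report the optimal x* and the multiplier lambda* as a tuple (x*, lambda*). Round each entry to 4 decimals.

Form the Lagrangian:
  L(x, lambda) = (1/2) x^T Q x + c^T x + lambda^T (A x - b)
Stationarity (grad_x L = 0): Q x + c + A^T lambda = 0.
Primal feasibility: A x = b.

This gives the KKT block system:
  [ Q   A^T ] [ x     ]   [-c ]
  [ A    0  ] [ lambda ] = [ b ]

Solving the linear system:
  x*      = (-0.7917, 1.2083)
  lambda* = (-1.5)
  f(x*)   = -1.5208

x* = (-0.7917, 1.2083), lambda* = (-1.5)


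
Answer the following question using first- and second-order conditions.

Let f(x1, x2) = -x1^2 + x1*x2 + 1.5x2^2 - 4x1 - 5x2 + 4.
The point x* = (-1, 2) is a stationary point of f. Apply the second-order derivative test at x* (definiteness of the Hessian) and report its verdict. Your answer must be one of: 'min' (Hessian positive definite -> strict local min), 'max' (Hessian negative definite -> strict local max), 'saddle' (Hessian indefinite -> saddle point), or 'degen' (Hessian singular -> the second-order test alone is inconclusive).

Compute the Hessian H = grad^2 f:
  H = [[-2, 1], [1, 3]]
Verify stationarity: grad f(x*) = H x* + g = (0, 0).
Eigenvalues of H: -2.1926, 3.1926.
Eigenvalues have mixed signs, so H is indefinite -> x* is a saddle point.

saddle


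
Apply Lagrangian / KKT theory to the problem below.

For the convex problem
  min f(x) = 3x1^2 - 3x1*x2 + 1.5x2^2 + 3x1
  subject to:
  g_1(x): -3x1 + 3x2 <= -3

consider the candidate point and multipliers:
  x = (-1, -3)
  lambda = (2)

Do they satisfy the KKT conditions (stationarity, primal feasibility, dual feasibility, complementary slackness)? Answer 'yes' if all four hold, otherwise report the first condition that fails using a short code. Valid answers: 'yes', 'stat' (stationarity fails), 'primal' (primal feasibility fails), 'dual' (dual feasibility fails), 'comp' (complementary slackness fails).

Gradient of f: grad f(x) = Q x + c = (6, -6)
Constraint values g_i(x) = a_i^T x - b_i:
  g_1((-1, -3)) = -3
Stationarity residual: grad f(x) + sum_i lambda_i a_i = (0, 0)
  -> stationarity OK
Primal feasibility (all g_i <= 0): OK
Dual feasibility (all lambda_i >= 0): OK
Complementary slackness (lambda_i * g_i(x) = 0 for all i): FAILS

Verdict: the first failing condition is complementary_slackness -> comp.

comp


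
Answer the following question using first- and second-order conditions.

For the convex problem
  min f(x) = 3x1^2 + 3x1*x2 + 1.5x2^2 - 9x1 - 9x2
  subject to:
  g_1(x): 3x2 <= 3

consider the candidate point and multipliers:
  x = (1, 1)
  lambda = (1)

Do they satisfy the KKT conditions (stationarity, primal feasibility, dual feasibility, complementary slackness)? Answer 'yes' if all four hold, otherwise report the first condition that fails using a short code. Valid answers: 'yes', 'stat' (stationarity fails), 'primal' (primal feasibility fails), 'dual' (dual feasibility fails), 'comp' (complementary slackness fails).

Gradient of f: grad f(x) = Q x + c = (0, -3)
Constraint values g_i(x) = a_i^T x - b_i:
  g_1((1, 1)) = 0
Stationarity residual: grad f(x) + sum_i lambda_i a_i = (0, 0)
  -> stationarity OK
Primal feasibility (all g_i <= 0): OK
Dual feasibility (all lambda_i >= 0): OK
Complementary slackness (lambda_i * g_i(x) = 0 for all i): OK

Verdict: yes, KKT holds.

yes


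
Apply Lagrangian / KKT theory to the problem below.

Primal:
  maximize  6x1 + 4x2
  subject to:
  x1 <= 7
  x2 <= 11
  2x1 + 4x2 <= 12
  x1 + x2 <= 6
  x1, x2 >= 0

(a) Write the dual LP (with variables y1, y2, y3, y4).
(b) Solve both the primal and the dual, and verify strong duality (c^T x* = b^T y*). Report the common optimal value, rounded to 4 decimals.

The standard primal-dual pair for 'max c^T x s.t. A x <= b, x >= 0' is:
  Dual:  min b^T y  s.t.  A^T y >= c,  y >= 0.

So the dual LP is:
  minimize  7y1 + 11y2 + 12y3 + 6y4
  subject to:
    y1 + 2y3 + y4 >= 6
    y2 + 4y3 + y4 >= 4
    y1, y2, y3, y4 >= 0

Solving the primal: x* = (6, 0).
  primal value c^T x* = 36.
Solving the dual: y* = (0, 0, 0, 6).
  dual value b^T y* = 36.
Strong duality: c^T x* = b^T y*. Confirmed.

36


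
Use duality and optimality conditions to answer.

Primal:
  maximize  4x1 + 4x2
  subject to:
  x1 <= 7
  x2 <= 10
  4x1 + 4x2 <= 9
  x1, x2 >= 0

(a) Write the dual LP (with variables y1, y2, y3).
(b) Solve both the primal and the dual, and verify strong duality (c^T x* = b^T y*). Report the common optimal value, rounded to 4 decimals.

The standard primal-dual pair for 'max c^T x s.t. A x <= b, x >= 0' is:
  Dual:  min b^T y  s.t.  A^T y >= c,  y >= 0.

So the dual LP is:
  minimize  7y1 + 10y2 + 9y3
  subject to:
    y1 + 4y3 >= 4
    y2 + 4y3 >= 4
    y1, y2, y3 >= 0

Solving the primal: x* = (2.25, 0).
  primal value c^T x* = 9.
Solving the dual: y* = (0, 0, 1).
  dual value b^T y* = 9.
Strong duality: c^T x* = b^T y*. Confirmed.

9


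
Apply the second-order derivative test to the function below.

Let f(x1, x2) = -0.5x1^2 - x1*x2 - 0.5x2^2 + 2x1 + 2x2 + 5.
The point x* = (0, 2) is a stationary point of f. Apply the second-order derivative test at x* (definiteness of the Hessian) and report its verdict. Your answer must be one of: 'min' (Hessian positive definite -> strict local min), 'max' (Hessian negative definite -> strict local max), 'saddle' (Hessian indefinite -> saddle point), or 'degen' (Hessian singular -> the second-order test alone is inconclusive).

Compute the Hessian H = grad^2 f:
  H = [[-1, -1], [-1, -1]]
Verify stationarity: grad f(x*) = H x* + g = (0, 0).
Eigenvalues of H: -2, 0.
H has a zero eigenvalue (singular; negative semidefinite but not definite), so H is neither positive definite, negative definite, nor indefinite. The second-order test alone is inconclusive -> degen.
(Indeed, f is constant along the null direction of H through x*, so x* is not a strict local extremum.)

degen


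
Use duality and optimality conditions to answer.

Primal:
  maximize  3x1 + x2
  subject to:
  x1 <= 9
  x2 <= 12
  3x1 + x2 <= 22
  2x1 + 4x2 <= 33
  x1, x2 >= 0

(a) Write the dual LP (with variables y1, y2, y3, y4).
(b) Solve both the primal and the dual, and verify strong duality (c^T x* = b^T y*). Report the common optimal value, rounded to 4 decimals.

The standard primal-dual pair for 'max c^T x s.t. A x <= b, x >= 0' is:
  Dual:  min b^T y  s.t.  A^T y >= c,  y >= 0.

So the dual LP is:
  minimize  9y1 + 12y2 + 22y3 + 33y4
  subject to:
    y1 + 3y3 + 2y4 >= 3
    y2 + y3 + 4y4 >= 1
    y1, y2, y3, y4 >= 0

Solving the primal: x* = (5.5, 5.5).
  primal value c^T x* = 22.
Solving the dual: y* = (0, 0, 1, 0).
  dual value b^T y* = 22.
Strong duality: c^T x* = b^T y*. Confirmed.

22


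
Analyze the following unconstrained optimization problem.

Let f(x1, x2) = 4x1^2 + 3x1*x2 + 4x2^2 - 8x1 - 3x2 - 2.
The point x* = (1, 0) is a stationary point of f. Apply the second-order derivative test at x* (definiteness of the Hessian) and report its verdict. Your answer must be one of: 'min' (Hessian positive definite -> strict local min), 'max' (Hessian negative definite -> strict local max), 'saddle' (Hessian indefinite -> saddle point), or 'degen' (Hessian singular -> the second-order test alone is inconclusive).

Compute the Hessian H = grad^2 f:
  H = [[8, 3], [3, 8]]
Verify stationarity: grad f(x*) = H x* + g = (0, 0).
Eigenvalues of H: 5, 11.
Both eigenvalues > 0, so H is positive definite -> x* is a strict local min.

min


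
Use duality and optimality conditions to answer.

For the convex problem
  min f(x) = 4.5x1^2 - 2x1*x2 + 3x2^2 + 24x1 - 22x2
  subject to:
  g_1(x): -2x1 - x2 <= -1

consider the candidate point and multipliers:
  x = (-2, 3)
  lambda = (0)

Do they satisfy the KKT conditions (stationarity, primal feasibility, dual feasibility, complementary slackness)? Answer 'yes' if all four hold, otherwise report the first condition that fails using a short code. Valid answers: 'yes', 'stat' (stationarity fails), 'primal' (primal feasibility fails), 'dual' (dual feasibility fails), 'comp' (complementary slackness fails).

Gradient of f: grad f(x) = Q x + c = (0, 0)
Constraint values g_i(x) = a_i^T x - b_i:
  g_1((-2, 3)) = 2
Stationarity residual: grad f(x) + sum_i lambda_i a_i = (0, 0)
  -> stationarity OK
Primal feasibility (all g_i <= 0): FAILS
Dual feasibility (all lambda_i >= 0): OK
Complementary slackness (lambda_i * g_i(x) = 0 for all i): OK

Verdict: the first failing condition is primal_feasibility -> primal.

primal


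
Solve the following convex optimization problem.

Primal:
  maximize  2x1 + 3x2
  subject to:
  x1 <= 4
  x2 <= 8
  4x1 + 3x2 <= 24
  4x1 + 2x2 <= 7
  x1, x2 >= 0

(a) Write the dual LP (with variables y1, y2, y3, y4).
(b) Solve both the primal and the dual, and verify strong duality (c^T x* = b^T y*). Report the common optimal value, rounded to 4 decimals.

The standard primal-dual pair for 'max c^T x s.t. A x <= b, x >= 0' is:
  Dual:  min b^T y  s.t.  A^T y >= c,  y >= 0.

So the dual LP is:
  minimize  4y1 + 8y2 + 24y3 + 7y4
  subject to:
    y1 + 4y3 + 4y4 >= 2
    y2 + 3y3 + 2y4 >= 3
    y1, y2, y3, y4 >= 0

Solving the primal: x* = (0, 3.5).
  primal value c^T x* = 10.5.
Solving the dual: y* = (0, 0, 0, 1.5).
  dual value b^T y* = 10.5.
Strong duality: c^T x* = b^T y*. Confirmed.

10.5


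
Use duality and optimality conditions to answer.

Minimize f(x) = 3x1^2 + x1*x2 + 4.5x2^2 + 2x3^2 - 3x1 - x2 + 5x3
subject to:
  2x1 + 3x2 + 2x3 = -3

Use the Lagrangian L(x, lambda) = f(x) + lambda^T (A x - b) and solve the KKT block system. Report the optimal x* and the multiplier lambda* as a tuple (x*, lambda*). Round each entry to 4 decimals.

Form the Lagrangian:
  L(x, lambda) = (1/2) x^T Q x + c^T x + lambda^T (A x - b)
Stationarity (grad_x L = 0): Q x + c + A^T lambda = 0.
Primal feasibility: A x = b.

This gives the KKT block system:
  [ Q   A^T ] [ x     ]   [-c ]
  [ A    0  ] [ lambda ] = [ b ]

Solving the linear system:
  x*      = (0.3015, -0.145, -1.584)
  lambda* = (0.6679)
  f(x*)   = -3.3378

x* = (0.3015, -0.145, -1.584), lambda* = (0.6679)


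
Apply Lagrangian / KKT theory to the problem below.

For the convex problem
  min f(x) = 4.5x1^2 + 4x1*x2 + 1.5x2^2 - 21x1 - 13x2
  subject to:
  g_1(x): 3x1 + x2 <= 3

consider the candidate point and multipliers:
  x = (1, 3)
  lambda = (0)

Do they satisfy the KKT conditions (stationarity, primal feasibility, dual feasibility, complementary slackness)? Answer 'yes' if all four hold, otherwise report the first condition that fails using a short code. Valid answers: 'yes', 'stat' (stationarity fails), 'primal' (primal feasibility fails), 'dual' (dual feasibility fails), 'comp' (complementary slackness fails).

Gradient of f: grad f(x) = Q x + c = (0, 0)
Constraint values g_i(x) = a_i^T x - b_i:
  g_1((1, 3)) = 3
Stationarity residual: grad f(x) + sum_i lambda_i a_i = (0, 0)
  -> stationarity OK
Primal feasibility (all g_i <= 0): FAILS
Dual feasibility (all lambda_i >= 0): OK
Complementary slackness (lambda_i * g_i(x) = 0 for all i): OK

Verdict: the first failing condition is primal_feasibility -> primal.

primal
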